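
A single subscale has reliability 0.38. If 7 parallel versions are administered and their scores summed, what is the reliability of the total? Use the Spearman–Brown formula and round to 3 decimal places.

0.811

ρ_k = kρ / (1 + (k−1)ρ) = 7·0.38 / (1 + 6·0.38) = 2.660 / 3.280 = 0.811.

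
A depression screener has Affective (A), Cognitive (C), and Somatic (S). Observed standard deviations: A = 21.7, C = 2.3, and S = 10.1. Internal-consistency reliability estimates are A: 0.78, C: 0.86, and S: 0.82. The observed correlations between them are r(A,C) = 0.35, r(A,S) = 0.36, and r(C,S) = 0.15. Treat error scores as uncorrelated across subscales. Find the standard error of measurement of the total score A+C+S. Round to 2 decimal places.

11.08

Var(total) = 578.19 + 199.708 = 777.898.
True-score variance = 455.492 + 199.708 = 655.2, so reliability = 0.8423.
Error variance = 777.898 − 655.2 = 122.698; SEM = √122.698 = 11.08.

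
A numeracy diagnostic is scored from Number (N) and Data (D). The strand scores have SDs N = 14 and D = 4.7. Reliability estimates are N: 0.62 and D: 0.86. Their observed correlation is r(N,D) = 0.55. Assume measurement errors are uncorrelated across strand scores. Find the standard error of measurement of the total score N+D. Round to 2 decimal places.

Var(total) = 218.09 + 72.38 = 290.47.
True-score variance = 140.517 + 72.38 = 212.897, so reliability = 0.7329.
Error variance = 290.47 − 212.897 = 77.5726; SEM = √77.5726 = 8.81.

8.81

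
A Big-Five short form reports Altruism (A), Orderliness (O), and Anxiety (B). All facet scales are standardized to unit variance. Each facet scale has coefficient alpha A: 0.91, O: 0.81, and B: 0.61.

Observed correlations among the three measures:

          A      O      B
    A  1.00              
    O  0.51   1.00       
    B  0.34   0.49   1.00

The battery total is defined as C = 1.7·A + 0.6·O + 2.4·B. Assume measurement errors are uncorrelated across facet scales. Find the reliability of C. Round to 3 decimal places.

Var(C) = 1.7² + 0.6² + 2.4² + 2·[1.02·0.51 + 4.08·0.34 + 1.44·0.49] = 9.01 + 5.226 = 14.236.
With uncorrelated errors the cross-covariances are all true-score covariance, so they carry over unchanged; only the diagonal terms shrink to ρᵢσᵢ².
True-score variance = [1.7²·0.91 + 0.6²·0.81 + 2.4²·0.61] + 5.226 = 6.4351 + 5.226 = 11.6611.
Reliability = 11.6611 / 14.236 = 0.819.

0.819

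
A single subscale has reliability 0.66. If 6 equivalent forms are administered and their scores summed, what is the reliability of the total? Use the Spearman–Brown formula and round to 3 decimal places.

ρ_k = kρ / (1 + (k−1)ρ) = 6·0.66 / (1 + 5·0.66) = 3.960 / 4.300 = 0.921.

0.921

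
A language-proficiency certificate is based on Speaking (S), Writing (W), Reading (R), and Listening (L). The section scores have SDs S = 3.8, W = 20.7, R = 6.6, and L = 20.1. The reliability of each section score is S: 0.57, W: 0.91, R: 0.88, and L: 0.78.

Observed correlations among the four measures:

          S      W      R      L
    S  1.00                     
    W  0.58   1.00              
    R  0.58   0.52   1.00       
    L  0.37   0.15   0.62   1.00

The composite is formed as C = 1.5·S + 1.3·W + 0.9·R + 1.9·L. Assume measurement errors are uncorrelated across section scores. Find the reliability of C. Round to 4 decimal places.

Var(C) = 1.5²·3.8² + 1.3²·20.7² + 0.9²·6.6² + 1.9²·20.1² + 2·[1.95·3.8·20.7·0.58 + 1.35·3.8·6.6·0.58 + 2.85·3.8·20.1·0.37 + 1.17·20.7·6.6·0.52 + 2.47·20.7·20.1·0.15 + 1.71·6.6·20.1·0.62] = 2250.4 + 1134.13 = 3384.53.
With uncorrelated errors the cross-covariances are all true-score covariance, so they carry over unchanged; only the diagonal terms shrink to ρᵢσᵢ².
True-score variance = [1.5²·3.8²·0.57 + 1.3²·20.7²·0.91 + 0.9²·6.6²·0.88 + 1.9²·20.1²·0.78] + 1134.13 = 1846.15 + 1134.13 = 2980.28.
Reliability = 2980.28 / 3384.53 = 0.8806.

0.8806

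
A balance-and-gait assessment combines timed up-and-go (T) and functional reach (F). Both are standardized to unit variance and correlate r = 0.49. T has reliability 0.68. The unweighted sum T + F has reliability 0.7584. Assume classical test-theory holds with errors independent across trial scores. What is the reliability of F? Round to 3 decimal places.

0.600

Var(T+F) = 2 + 2·0.49 = 2.980.
True-score variance = ρ_T + ρ_F + 2·0.49, so 0.7584 = (0.68 + ρ_F + 0.98) / 2.980.
ρ_F = 0.7584·2.980 − 0.68 − 0.98 = 0.600.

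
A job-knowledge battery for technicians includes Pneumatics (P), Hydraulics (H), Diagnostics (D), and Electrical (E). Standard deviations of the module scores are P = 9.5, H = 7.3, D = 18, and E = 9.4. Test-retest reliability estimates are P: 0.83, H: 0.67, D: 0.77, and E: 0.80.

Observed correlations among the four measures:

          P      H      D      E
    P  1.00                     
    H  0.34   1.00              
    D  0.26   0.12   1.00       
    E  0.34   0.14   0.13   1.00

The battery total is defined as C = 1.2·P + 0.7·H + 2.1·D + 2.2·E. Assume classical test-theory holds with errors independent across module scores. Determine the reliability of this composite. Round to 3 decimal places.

Var(C) = 1.2²·9.5² + 0.7²·7.3² + 2.1²·18² + 2.2²·9.4² + 2·[0.84·9.5·7.3·0.34 + 2.52·9.5·18·0.26 + 2.64·9.5·9.4·0.34 + 1.47·7.3·18·0.12 + 1.54·7.3·9.4·0.14 + 4.62·18·9.4·0.13] = 2012.57 + 703.192 = 2715.77.
With uncorrelated errors the cross-covariances are all true-score covariance, so they carry over unchanged; only the diagonal terms shrink to ρᵢσᵢ².
True-score variance = [1.2²·9.5²·0.83 + 0.7²·7.3²·0.67 + 2.1²·18²·0.77 + 2.2²·9.4²·0.80] + 703.192 = 1567.7 + 703.192 = 2270.89.
Reliability = 2270.89 / 2715.77 = 0.836.

0.836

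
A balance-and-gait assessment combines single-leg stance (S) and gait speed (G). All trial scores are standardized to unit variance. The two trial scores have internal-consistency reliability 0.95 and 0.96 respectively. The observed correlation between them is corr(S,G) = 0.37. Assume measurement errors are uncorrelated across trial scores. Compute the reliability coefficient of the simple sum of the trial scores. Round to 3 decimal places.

0.967

Var(S+G) = 2 + 2·[0.37] = 2 + 0.74 = 2.74.
Under uncorrelated errors the observed covariances equal the true-score covariances, so only the own-variance terms attenuate.
True-score variance = [0.95 + 0.96] + 0.74 = 1.91 + 0.74 = 2.65.
Reliability = 2.65 / 2.74 = 0.967.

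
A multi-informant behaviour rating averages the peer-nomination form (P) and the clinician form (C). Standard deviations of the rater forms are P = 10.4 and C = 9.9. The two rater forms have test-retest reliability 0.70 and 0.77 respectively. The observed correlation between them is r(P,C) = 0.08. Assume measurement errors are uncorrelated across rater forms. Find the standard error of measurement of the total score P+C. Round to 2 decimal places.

7.42

Var(total) = 206.17 + 16.4736 = 222.644.
True-score variance = 151.18 + 16.4736 = 167.653, so reliability = 0.7530.
Error variance = 222.644 − 167.653 = 54.9903; SEM = √54.9903 = 7.42.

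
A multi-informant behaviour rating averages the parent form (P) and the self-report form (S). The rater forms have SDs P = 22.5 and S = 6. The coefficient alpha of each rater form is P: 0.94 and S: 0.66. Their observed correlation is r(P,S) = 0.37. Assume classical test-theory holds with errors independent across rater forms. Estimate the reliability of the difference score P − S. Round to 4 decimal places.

0.9037

Var(P−S) = 22.5² + 6² − 2·22.5·6·0.37 = 542.25 − 99.9 = 442.35.
With uncorrelated errors the cross-covariances are all true-score covariance, so they carry over unchanged; only the diagonal terms shrink to ρᵢσᵢ².
True-score variance = [22.5²·0.94 + 6²·0.66] − 99.9 = 499.635 − 99.9 = 399.735.
Reliability = 399.735 / 442.35 = 0.9037.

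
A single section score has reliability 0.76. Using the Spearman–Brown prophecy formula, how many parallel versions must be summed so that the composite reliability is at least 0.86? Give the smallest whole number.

k ≥ ρ*(1−ρ₁)/(ρ₁(1−ρ*)) = 0.86·0.24 / (0.76·0.14) = 1.940.
Smallest integer k = 2.

2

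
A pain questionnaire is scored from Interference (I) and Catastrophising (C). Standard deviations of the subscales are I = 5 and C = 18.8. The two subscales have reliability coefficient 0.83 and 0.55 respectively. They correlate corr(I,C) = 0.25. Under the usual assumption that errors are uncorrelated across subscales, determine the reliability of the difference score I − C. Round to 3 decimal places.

Var(I−C) = 5² + 18.8² − 2·5·18.8·0.25 = 378.44 − 47 = 331.44.
Because errors are independent across components, Cov(Tᵢ,Tⱼ) = Cov(Xᵢ,Xⱼ); the off-diagonal part of the true-score variance is the same as above.
True-score variance = [5²·0.83 + 18.8²·0.55] − 47 = 215.142 − 47 = 168.142.
Reliability = 168.142 / 331.44 = 0.507.

0.507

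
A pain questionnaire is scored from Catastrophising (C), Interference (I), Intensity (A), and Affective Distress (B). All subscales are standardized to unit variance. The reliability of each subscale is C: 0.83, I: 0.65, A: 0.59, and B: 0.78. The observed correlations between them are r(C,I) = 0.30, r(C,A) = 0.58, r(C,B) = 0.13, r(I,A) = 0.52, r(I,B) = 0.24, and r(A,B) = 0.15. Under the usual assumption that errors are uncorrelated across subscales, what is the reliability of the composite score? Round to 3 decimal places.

0.853

Var(C+I+A+B) = 4 + 2·[0.30 + 0.58 + 0.13 + 0.52 + 0.24 + 0.15] = 4 + 3.84 = 7.84.
Under uncorrelated errors the observed covariances equal the true-score covariances, so only the own-variance terms attenuate.
True-score variance = [0.83 + 0.65 + 0.59 + 0.78] + 3.84 = 2.85 + 3.84 = 6.69.
Reliability = 6.69 / 7.84 = 0.853.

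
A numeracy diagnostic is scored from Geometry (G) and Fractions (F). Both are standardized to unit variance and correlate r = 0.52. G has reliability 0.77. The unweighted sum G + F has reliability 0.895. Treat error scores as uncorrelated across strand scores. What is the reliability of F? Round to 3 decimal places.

Var(G+F) = 2 + 2·0.52 = 3.040.
True-score variance = ρ_G + ρ_F + 2·0.52, so 0.895 = (0.77 + ρ_F + 1.04) / 3.040.
ρ_F = 0.895·3.040 − 0.77 − 1.04 = 0.911.

0.911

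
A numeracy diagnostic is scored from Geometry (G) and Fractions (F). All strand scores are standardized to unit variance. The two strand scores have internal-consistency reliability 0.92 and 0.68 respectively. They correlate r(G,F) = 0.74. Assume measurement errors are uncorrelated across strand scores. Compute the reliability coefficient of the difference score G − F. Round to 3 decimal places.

0.231

Var(G−F) = 1 + 1 − 2·0.74 = 2 − 1.48 = 0.52.
Under uncorrelated errors the observed covariances equal the true-score covariances, so only the own-variance terms attenuate.
True-score variance = [0.92 + 0.68] − 1.48 = 1.6 − 1.48 = 0.12.
Reliability = 0.12 / 0.52 = 0.231.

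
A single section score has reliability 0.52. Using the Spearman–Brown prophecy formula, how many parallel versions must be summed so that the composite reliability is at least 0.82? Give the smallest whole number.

k ≥ ρ*(1−ρ₁)/(ρ₁(1−ρ*)) = 0.82·0.48 / (0.52·0.18) = 4.205.
Smallest integer k = 5.

5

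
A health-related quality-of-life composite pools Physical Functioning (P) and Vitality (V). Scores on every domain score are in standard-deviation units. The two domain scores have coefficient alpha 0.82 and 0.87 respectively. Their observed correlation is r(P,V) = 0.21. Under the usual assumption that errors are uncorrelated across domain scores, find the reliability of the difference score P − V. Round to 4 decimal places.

0.8038

Var(P−V) = 1 + 1 − 2·0.21 = 2 − 0.42 = 1.58.
Because errors are independent across components, Cov(Tᵢ,Tⱼ) = Cov(Xᵢ,Xⱼ); the off-diagonal part of the true-score variance is the same as above.
True-score variance = [0.82 + 0.87] − 0.42 = 1.69 − 0.42 = 1.27.
Reliability = 1.27 / 1.58 = 0.8038.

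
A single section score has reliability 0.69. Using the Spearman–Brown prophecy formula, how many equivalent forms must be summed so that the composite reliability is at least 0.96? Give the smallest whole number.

k ≥ ρ*(1−ρ₁)/(ρ₁(1−ρ*)) = 0.96·0.31 / (0.69·0.04) = 10.783.
Smallest integer k = 11.

11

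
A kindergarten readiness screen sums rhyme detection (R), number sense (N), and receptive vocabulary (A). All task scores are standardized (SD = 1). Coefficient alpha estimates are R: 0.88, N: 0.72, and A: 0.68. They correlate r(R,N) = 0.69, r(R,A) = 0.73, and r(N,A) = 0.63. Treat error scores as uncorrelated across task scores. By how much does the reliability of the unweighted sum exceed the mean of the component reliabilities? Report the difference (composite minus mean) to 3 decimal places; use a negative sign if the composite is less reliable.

0.139

Var(sum) = 3 + 4.1 = 7.1; true-score variance = 2.28 + 4.1 = 6.38; composite reliability = 0.8986.
Mean component reliability = 0.7600.
Difference = 0.8986 − 0.7600 = 0.139.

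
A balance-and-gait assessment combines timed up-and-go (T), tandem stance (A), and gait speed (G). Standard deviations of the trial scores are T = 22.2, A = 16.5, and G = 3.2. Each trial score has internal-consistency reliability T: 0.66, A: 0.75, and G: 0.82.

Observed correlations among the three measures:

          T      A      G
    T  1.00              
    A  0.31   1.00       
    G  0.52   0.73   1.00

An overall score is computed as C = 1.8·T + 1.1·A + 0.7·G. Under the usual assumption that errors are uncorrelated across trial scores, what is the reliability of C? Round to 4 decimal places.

0.7528

Var(C) = 1.8²·22.2² + 1.1²·16.5² + 0.7²·3.2² + 2·[1.98·22.2·16.5·0.31 + 1.26·22.2·3.2·0.52 + 0.77·16.5·3.2·0.73] = 1931.24 + 602.118 = 2533.36.
With uncorrelated errors the cross-covariances are all true-score covariance, so they carry over unchanged; only the diagonal terms shrink to ρᵢσᵢ².
True-score variance = [1.8²·22.2²·0.66 + 1.1²·16.5²·0.75 + 0.7²·3.2²·0.82] + 602.118 = 1305.07 + 602.118 = 1907.19.
Reliability = 1907.19 / 2533.36 = 0.7528.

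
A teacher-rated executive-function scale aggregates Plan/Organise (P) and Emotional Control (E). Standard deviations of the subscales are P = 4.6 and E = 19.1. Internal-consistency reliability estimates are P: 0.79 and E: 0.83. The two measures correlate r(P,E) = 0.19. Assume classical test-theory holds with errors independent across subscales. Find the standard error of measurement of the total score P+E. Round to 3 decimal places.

8.152

Var(total) = 385.97 + 33.3868 = 419.357.
True-score variance = 319.509 + 33.3868 = 352.896, so reliability = 0.8415.
Error variance = 419.357 − 352.896 = 66.4613; SEM = √66.4613 = 8.152.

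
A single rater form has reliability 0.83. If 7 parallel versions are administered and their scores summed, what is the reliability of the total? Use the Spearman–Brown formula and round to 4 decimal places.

0.9716

ρ_k = kρ / (1 + (k−1)ρ) = 7·0.83 / (1 + 6·0.83) = 5.810 / 5.980 = 0.9716.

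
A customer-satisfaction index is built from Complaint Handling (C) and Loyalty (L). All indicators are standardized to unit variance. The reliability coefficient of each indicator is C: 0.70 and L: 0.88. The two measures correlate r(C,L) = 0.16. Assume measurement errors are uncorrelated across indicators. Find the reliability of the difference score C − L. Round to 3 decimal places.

Var(C−L) = 1 + 1 − 2·0.16 = 2 − 0.32 = 1.68.
Under uncorrelated errors the observed covariances equal the true-score covariances, so only the own-variance terms attenuate.
True-score variance = [0.70 + 0.88] − 0.32 = 1.58 − 0.32 = 1.26.
Reliability = 1.26 / 1.68 = 0.750.

0.750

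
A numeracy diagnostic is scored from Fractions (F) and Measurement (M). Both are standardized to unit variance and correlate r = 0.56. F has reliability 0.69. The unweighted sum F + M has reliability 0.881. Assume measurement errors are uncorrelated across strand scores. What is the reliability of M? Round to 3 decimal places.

Var(F+M) = 2 + 2·0.56 = 3.120.
True-score variance = ρ_F + ρ_M + 2·0.56, so 0.881 = (0.69 + ρ_M + 1.12) / 3.120.
ρ_M = 0.881·3.120 − 0.69 − 1.12 = 0.939.

0.939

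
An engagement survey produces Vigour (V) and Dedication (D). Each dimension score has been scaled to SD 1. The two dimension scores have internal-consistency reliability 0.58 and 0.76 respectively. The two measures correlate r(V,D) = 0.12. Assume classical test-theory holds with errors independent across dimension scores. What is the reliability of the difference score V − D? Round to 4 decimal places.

Var(V−D) = 1 + 1 − 2·0.12 = 2 − 0.24 = 1.76.
Because errors are independent across components, Cov(Tᵢ,Tⱼ) = Cov(Xᵢ,Xⱼ); the off-diagonal part of the true-score variance is the same as above.
True-score variance = [0.58 + 0.76] − 0.24 = 1.34 − 0.24 = 1.1.
Reliability = 1.1 / 1.76 = 0.6250.

0.6250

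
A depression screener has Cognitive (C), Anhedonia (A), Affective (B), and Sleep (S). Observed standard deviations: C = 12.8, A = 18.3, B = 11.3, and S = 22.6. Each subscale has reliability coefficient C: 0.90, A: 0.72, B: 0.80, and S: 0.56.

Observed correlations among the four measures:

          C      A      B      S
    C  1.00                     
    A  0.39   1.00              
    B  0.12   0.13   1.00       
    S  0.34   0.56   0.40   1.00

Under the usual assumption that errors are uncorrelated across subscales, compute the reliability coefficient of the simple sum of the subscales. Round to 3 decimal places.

Var(C+A+B+S) = 12.8² + 18.3² + 11.3² + 22.6² + 2·[12.8·18.3·0.39 + 12.8·11.3·0.12 + 12.8·22.6·0.34 + 18.3·11.3·0.13 + 18.3·22.6·0.56 + 11.3·22.6·0.40] = 1137.18 + 1135.41 = 2272.59.
Because errors are independent across components, Cov(Tᵢ,Tⱼ) = Cov(Xᵢ,Xⱼ); the off-diagonal part of the true-score variance is the same as above.
True-score variance = [12.8²·0.90 + 18.3²·0.72 + 11.3²·0.80 + 22.6²·0.56] + 1135.41 = 776.754 + 1135.41 = 1912.16.
Reliability = 1912.16 / 2272.59 = 0.841.

0.841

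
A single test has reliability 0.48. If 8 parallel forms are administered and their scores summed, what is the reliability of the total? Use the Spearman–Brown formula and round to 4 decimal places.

0.8807

ρ_k = kρ / (1 + (k−1)ρ) = 8·0.48 / (1 + 7·0.48) = 3.840 / 4.360 = 0.8807.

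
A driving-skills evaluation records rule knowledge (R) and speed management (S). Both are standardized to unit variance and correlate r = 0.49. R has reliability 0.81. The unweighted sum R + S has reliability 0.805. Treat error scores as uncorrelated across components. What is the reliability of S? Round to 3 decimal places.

Var(R+S) = 2 + 2·0.49 = 2.980.
True-score variance = ρ_R + ρ_S + 2·0.49, so 0.805 = (0.81 + ρ_S + 0.98) / 2.980.
ρ_S = 0.805·2.980 − 0.81 − 0.98 = 0.609.

0.609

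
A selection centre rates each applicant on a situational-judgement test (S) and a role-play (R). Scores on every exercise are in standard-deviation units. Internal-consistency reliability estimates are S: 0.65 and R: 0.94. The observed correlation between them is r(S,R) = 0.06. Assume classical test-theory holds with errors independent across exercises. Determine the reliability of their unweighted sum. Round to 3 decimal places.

0.807

Var(S+R) = 2 + 2·[0.06] = 2 + 0.12 = 2.12.
Because errors are independent across components, Cov(Tᵢ,Tⱼ) = Cov(Xᵢ,Xⱼ); the off-diagonal part of the true-score variance is the same as above.
True-score variance = [0.65 + 0.94] + 0.12 = 1.59 + 0.12 = 1.71.
Reliability = 1.71 / 2.12 = 0.807.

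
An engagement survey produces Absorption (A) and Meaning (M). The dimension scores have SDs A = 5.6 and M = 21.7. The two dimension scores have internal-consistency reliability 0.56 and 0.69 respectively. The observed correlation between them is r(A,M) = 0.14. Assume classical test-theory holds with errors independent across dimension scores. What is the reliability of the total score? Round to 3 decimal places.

Var(A+M) = 5.6² + 21.7² + 2·[5.6·21.7·0.14] = 502.25 + 34.0256 = 536.276.
With uncorrelated errors the cross-covariances are all true-score covariance, so they carry over unchanged; only the diagonal terms shrink to ρᵢσᵢ².
True-score variance = [5.6²·0.56 + 21.7²·0.69] + 34.0256 = 342.476 + 34.0256 = 376.501.
Reliability = 376.501 / 536.276 = 0.702.

0.702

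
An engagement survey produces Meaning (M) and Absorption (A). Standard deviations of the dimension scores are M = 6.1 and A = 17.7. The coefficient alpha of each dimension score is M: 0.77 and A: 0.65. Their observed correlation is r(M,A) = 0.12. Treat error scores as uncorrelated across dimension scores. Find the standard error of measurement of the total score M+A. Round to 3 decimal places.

10.872

Var(total) = 350.5 + 25.9128 = 376.413.
True-score variance = 232.29 + 25.9128 = 258.203, so reliability = 0.6860.
Error variance = 376.413 − 258.203 = 118.21; SEM = √118.21 = 10.872.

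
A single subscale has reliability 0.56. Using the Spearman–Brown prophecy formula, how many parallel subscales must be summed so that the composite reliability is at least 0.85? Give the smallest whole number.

5

k ≥ ρ*(1−ρ₁)/(ρ₁(1−ρ*)) = 0.85·0.44 / (0.56·0.15) = 4.452.
Smallest integer k = 5.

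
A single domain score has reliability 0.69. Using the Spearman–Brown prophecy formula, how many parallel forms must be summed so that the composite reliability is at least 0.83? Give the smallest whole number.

k ≥ ρ*(1−ρ₁)/(ρ₁(1−ρ*)) = 0.83·0.31 / (0.69·0.17) = 2.194.
Smallest integer k = 3.

3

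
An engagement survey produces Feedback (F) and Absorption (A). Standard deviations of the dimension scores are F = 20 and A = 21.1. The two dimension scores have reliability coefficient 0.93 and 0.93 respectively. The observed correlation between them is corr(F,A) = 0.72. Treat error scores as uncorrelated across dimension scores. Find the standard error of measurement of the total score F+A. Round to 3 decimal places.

7.692

Var(total) = 845.21 + 607.68 = 1452.89.
True-score variance = 786.045 + 607.68 = 1393.73, so reliability = 0.9593.
Error variance = 1452.89 − 1393.73 = 59.1647; SEM = √59.1647 = 7.692.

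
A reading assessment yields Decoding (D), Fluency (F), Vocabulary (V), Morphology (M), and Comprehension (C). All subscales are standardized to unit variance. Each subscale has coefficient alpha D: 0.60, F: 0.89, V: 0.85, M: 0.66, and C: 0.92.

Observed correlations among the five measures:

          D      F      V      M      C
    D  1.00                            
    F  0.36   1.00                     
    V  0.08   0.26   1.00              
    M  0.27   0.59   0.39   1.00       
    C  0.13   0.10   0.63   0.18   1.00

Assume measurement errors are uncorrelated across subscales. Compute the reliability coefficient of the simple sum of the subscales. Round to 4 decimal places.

Var(D+F+V+M+C) = 5 + 2·[0.36 + 0.08 + 0.27 + 0.13 + 0.26 + 0.59 + 0.10 + 0.39 + 0.63 + 0.18] = 5 + 5.98 = 10.98.
Under uncorrelated errors the observed covariances equal the true-score covariances, so only the own-variance terms attenuate.
True-score variance = [0.60 + 0.89 + 0.85 + 0.66 + 0.92] + 5.98 = 3.92 + 5.98 = 9.9.
Reliability = 9.9 / 10.98 = 0.9016.

0.9016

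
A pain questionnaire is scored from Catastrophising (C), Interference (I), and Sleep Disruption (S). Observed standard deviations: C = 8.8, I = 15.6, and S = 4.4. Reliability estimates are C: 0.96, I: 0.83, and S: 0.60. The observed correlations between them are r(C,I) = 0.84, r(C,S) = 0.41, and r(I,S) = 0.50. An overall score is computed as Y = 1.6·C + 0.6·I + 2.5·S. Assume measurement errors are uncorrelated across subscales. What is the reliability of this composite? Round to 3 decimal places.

0.917

Var(Y) = 1.6²·8.8² + 0.6²·15.6² + 2.5²·4.4² + 2·[0.96·8.8·15.6·0.84 + 4·8.8·4.4·0.41 + 1.5·15.6·4.4·0.50] = 406.856 + 451.367 = 858.223.
Under uncorrelated errors the observed covariances equal the true-score covariances, so only the own-variance terms attenuate.
True-score variance = [1.6²·8.8²·0.96 + 0.6²·15.6²·0.83 + 2.5²·4.4²·0.60] + 451.367 = 335.633 + 451.367 = 786.999.
Reliability = 786.999 / 858.223 = 0.917.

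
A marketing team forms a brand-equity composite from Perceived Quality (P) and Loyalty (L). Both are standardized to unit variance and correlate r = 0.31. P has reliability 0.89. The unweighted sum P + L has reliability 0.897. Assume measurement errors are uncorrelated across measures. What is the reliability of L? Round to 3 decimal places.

Var(P+L) = 2 + 2·0.31 = 2.620.
True-score variance = ρ_P + ρ_L + 2·0.31, so 0.897 = (0.89 + ρ_L + 0.62) / 2.620.
ρ_L = 0.897·2.620 − 0.89 − 0.62 = 0.840.

0.840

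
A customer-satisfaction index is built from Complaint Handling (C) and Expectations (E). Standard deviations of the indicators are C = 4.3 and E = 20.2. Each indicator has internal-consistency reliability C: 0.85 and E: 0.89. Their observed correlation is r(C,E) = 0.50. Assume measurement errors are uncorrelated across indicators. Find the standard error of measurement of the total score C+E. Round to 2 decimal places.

Var(total) = 426.53 + 86.86 = 513.39.
True-score variance = 378.872 + 86.86 = 465.732, so reliability = 0.9072.
Error variance = 513.39 − 465.732 = 47.6579; SEM = √47.6579 = 6.90.

6.90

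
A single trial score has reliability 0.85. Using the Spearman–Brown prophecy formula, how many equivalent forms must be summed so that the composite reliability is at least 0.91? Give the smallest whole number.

k ≥ ρ*(1−ρ₁)/(ρ₁(1−ρ*)) = 0.91·0.15 / (0.85·0.09) = 1.784.
Smallest integer k = 2.

2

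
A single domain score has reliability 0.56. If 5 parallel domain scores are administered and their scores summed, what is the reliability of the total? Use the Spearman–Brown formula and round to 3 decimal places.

0.864

ρ_k = kρ / (1 + (k−1)ρ) = 5·0.56 / (1 + 4·0.56) = 2.800 / 3.240 = 0.864.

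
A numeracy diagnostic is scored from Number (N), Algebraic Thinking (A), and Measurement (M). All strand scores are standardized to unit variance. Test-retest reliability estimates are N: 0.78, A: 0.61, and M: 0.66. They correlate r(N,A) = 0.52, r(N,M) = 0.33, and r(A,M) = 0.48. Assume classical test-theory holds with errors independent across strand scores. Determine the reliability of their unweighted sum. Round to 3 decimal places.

Var(N+A+M) = 3 + 2·[0.52 + 0.33 + 0.48] = 3 + 2.66 = 5.66.
Because errors are independent across components, Cov(Tᵢ,Tⱼ) = Cov(Xᵢ,Xⱼ); the off-diagonal part of the true-score variance is the same as above.
True-score variance = [0.78 + 0.61 + 0.66] + 2.66 = 2.05 + 2.66 = 4.71.
Reliability = 4.71 / 5.66 = 0.832.

0.832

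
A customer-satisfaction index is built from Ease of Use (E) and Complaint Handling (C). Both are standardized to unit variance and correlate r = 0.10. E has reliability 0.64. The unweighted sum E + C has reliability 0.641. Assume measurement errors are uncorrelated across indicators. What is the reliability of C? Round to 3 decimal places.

Var(E+C) = 2 + 2·0.10 = 2.200.
True-score variance = ρ_E + ρ_C + 2·0.10, so 0.641 = (0.64 + ρ_C + 0.20) / 2.200.
ρ_C = 0.641·2.200 − 0.64 − 0.20 = 0.570.

0.570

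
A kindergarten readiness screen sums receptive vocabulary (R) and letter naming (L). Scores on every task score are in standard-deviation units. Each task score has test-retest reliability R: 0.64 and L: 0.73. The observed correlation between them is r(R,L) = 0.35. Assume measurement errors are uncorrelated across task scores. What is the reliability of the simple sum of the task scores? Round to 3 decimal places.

Var(R+L) = 2 + 2·[0.35] = 2 + 0.7 = 2.7.
Under uncorrelated errors the observed covariances equal the true-score covariances, so only the own-variance terms attenuate.
True-score variance = [0.64 + 0.73] + 0.7 = 1.37 + 0.7 = 2.07.
Reliability = 2.07 / 2.7 = 0.767.

0.767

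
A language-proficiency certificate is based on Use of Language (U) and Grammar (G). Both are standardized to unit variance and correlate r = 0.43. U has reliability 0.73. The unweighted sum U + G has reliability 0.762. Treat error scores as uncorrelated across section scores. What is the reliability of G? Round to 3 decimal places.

Var(U+G) = 2 + 2·0.43 = 2.860.
True-score variance = ρ_U + ρ_G + 2·0.43, so 0.762 = (0.73 + ρ_G + 0.86) / 2.860.
ρ_G = 0.762·2.860 − 0.73 − 0.86 = 0.589.

0.589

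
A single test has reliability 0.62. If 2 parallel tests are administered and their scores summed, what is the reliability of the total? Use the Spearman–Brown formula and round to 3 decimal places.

ρ_k = kρ / (1 + (k−1)ρ) = 2·0.62 / (1 + 1·0.62) = 1.240 / 1.620 = 0.765.

0.765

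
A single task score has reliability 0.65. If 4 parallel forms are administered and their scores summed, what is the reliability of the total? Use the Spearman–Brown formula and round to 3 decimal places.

0.881

ρ_k = kρ / (1 + (k−1)ρ) = 4·0.65 / (1 + 3·0.65) = 2.600 / 2.950 = 0.881.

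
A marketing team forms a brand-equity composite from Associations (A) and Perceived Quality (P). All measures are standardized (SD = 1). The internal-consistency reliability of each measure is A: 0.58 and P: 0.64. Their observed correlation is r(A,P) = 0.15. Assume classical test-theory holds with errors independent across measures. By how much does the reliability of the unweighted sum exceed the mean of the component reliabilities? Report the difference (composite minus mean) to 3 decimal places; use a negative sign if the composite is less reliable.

Var(sum) = 2 + 0.3 = 2.3; true-score variance = 1.22 + 0.3 = 1.52; composite reliability = 0.6609.
Mean component reliability = 0.6100.
Difference = 0.6609 − 0.6100 = 0.051.

0.051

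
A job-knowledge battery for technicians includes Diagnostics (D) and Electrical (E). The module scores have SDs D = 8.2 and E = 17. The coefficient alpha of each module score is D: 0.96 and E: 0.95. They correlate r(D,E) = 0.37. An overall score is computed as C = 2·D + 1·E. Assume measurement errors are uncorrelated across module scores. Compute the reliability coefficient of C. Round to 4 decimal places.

Var(C) = 2²·8.2² + 17² + 2·[2·8.2·17·0.37] = 557.96 + 206.312 = 764.272.
Under uncorrelated errors the observed covariances equal the true-score covariances, so only the own-variance terms attenuate.
True-score variance = [2²·8.2²·0.96 + 17²·0.95] + 206.312 = 532.752 + 206.312 = 739.064.
Reliability = 739.064 / 764.272 = 0.9670.

0.9670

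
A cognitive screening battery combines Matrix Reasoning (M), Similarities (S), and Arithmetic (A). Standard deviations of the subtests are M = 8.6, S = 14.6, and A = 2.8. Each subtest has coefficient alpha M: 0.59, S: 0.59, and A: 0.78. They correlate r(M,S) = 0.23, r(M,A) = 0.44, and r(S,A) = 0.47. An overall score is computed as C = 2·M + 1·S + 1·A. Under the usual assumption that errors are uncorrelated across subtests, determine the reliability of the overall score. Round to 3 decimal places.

Var(C) = 2²·8.6² + 14.6² + 2.8² + 2·[2·8.6·14.6·0.23 + 2·8.6·2.8·0.44 + 14.6·2.8·0.47] = 516.84 + 196.323 = 713.163.
Under uncorrelated errors the observed covariances equal the true-score covariances, so only the own-variance terms attenuate.
True-score variance = [2²·8.6²·0.59 + 14.6²·0.59 + 2.8²·0.78] + 196.323 = 306.425 + 196.323 = 502.748.
Reliability = 502.748 / 713.163 = 0.705.

0.705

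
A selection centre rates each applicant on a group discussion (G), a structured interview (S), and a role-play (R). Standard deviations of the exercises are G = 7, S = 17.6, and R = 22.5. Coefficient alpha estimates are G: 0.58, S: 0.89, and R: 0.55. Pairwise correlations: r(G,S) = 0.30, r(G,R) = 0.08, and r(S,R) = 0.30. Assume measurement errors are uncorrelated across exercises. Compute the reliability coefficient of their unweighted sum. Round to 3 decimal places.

0.765

Var(G+S+R) = 7² + 17.6² + 22.5² + 2·[7·17.6·0.30 + 7·22.5·0.08 + 17.6·22.5·0.30] = 865.01 + 336.72 = 1201.73.
Because errors are independent across components, Cov(Tᵢ,Tⱼ) = Cov(Xᵢ,Xⱼ); the off-diagonal part of the true-score variance is the same as above.
True-score variance = [7²·0.58 + 17.6²·0.89 + 22.5²·0.55] + 336.72 = 582.544 + 336.72 = 919.264.
Reliability = 919.264 / 1201.73 = 0.765.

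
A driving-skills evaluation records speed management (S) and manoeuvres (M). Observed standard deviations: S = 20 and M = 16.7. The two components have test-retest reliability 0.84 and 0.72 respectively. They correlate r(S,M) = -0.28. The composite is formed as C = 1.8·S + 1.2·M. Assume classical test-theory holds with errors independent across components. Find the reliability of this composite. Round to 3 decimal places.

0.753

Var(C) = 1.8²·20² + 1.2²·16.7² + 2·[2.16·20·16.7·(-0.28)] = 1697.6 − 404.006 = 1293.6.
Under uncorrelated errors the observed covariances equal the true-score covariances, so only the own-variance terms attenuate.
True-score variance = [1.8²·20²·0.84 + 1.2²·16.7²·0.72] − 404.006 = 1377.79 − 404.006 = 973.787.
Reliability = 973.787 / 1293.6 = 0.753.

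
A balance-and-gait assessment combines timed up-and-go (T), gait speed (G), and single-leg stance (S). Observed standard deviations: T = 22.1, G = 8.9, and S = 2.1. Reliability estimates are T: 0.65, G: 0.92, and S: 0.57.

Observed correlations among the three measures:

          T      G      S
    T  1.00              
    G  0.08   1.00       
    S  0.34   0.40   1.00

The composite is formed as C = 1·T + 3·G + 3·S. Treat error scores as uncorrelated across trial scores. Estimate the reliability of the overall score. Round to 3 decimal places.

Var(C) = 22.1² + 3²·8.9² + 3²·2.1² + 2·[3·22.1·8.9·0.08 + 3·22.1·2.1·0.34 + 9·8.9·2.1·0.40] = 1240.99 + 323.656 = 1564.65.
Under uncorrelated errors the observed covariances equal the true-score covariances, so only the own-variance terms attenuate.
True-score variance = [22.1²·0.65 + 3²·8.9²·0.92 + 3²·2.1²·0.57] + 323.656 = 995.949 + 323.656 = 1319.6.
Reliability = 1319.6 / 1564.65 = 0.843.

0.843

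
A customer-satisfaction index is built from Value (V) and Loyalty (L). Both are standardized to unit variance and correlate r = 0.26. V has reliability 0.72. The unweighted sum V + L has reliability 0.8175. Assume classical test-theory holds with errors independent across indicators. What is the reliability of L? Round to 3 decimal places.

0.820

Var(V+L) = 2 + 2·0.26 = 2.520.
True-score variance = ρ_V + ρ_L + 2·0.26, so 0.8175 = (0.72 + ρ_L + 0.52) / 2.520.
ρ_L = 0.8175·2.520 − 0.72 − 0.52 = 0.820.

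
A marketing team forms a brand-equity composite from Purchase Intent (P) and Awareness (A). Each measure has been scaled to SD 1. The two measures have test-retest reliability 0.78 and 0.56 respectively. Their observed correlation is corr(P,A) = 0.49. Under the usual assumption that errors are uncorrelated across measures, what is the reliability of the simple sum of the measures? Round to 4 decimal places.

0.7785

Var(P+A) = 2 + 2·[0.49] = 2 + 0.98 = 2.98.
With uncorrelated errors the cross-covariances are all true-score covariance, so they carry over unchanged; only the diagonal terms shrink to ρᵢσᵢ².
True-score variance = [0.78 + 0.56] + 0.98 = 1.34 + 0.98 = 2.32.
Reliability = 2.32 / 2.98 = 0.7785.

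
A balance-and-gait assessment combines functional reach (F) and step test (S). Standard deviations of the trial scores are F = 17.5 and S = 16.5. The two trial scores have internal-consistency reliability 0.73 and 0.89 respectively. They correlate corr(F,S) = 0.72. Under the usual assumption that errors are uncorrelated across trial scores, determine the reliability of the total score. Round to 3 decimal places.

0.887

Var(F+S) = 17.5² + 16.5² + 2·[17.5·16.5·0.72] = 578.5 + 415.8 = 994.3.
Because errors are independent across components, Cov(Tᵢ,Tⱼ) = Cov(Xᵢ,Xⱼ); the off-diagonal part of the true-score variance is the same as above.
True-score variance = [17.5²·0.73 + 16.5²·0.89] + 415.8 = 465.865 + 415.8 = 881.665.
Reliability = 881.665 / 994.3 = 0.887.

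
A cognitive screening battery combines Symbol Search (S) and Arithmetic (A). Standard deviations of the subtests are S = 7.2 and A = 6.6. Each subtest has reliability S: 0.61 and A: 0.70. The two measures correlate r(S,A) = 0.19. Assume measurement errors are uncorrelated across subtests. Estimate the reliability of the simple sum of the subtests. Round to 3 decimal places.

Var(S+A) = 7.2² + 6.6² + 2·[7.2·6.6·0.19] = 95.4 + 18.0576 = 113.458.
Under uncorrelated errors the observed covariances equal the true-score covariances, so only the own-variance terms attenuate.
True-score variance = [7.2²·0.61 + 6.6²·0.70] + 18.0576 = 62.1144 + 18.0576 = 80.172.
Reliability = 80.172 / 113.458 = 0.707.

0.707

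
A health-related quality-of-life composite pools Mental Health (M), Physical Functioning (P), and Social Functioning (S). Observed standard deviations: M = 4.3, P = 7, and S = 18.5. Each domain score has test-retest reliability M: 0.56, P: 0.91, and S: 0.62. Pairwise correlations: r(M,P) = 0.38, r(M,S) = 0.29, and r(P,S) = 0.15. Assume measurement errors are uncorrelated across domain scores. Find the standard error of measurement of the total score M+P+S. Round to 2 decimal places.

Var(total) = 409.74 + 107.865 = 517.605.
True-score variance = 267.139 + 107.865 = 375.004, so reliability = 0.7245.
Error variance = 517.605 − 375.004 = 142.601; SEM = √142.601 = 11.94.

11.94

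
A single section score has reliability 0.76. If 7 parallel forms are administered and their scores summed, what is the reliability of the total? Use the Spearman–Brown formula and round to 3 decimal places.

0.957

ρ_k = kρ / (1 + (k−1)ρ) = 7·0.76 / (1 + 6·0.76) = 5.320 / 5.560 = 0.957.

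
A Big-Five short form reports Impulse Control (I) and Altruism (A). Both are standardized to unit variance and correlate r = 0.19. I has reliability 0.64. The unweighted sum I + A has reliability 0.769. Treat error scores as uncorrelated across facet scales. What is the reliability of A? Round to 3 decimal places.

0.810

Var(I+A) = 2 + 2·0.19 = 2.380.
True-score variance = ρ_I + ρ_A + 2·0.19, so 0.769 = (0.64 + ρ_A + 0.38) / 2.380.
ρ_A = 0.769·2.380 − 0.64 − 0.38 = 0.810.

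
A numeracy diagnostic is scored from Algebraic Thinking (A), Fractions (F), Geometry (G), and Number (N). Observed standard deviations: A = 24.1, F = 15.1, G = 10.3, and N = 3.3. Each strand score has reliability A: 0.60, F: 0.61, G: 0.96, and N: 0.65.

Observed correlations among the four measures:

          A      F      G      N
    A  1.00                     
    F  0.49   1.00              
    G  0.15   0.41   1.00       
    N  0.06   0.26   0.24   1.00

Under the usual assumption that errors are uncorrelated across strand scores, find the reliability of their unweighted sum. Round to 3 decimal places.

0.786

Var(A+F+G+N) = 24.1² + 15.1² + 10.3² + 3.3² + 2·[24.1·15.1·0.49 + 24.1·10.3·0.15 + 24.1·3.3·0.06 + 15.1·10.3·0.41 + 15.1·3.3·0.26 + 10.3·3.3·0.24] = 925.8 + 610.406 = 1536.21.
With uncorrelated errors the cross-covariances are all true-score covariance, so they carry over unchanged; only the diagonal terms shrink to ρᵢσᵢ².
True-score variance = [24.1²·0.60 + 15.1²·0.61 + 10.3²·0.96 + 3.3²·0.65] + 610.406 = 596.497 + 610.406 = 1206.9.
Reliability = 1206.9 / 1536.21 = 0.786.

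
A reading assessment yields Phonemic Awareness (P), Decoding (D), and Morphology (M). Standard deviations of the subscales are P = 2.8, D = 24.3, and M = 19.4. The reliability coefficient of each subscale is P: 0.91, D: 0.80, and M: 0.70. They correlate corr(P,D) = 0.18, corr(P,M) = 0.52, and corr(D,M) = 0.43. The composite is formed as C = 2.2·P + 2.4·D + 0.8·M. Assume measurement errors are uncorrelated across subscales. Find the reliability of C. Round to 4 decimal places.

Var(C) = 2.2²·2.8² + 2.4²·24.3² + 0.8²·19.4² + 2·[5.28·2.8·24.3·0.18 + 1.76·2.8·19.4·0.52 + 1.92·24.3·19.4·0.43] = 3680.04 + 1007.17 = 4687.2.
With uncorrelated errors the cross-covariances are all true-score covariance, so they carry over unchanged; only the diagonal terms shrink to ρᵢσᵢ².
True-score variance = [2.2²·2.8²·0.91 + 2.4²·24.3²·0.80 + 0.8²·19.4²·0.70] + 1007.17 = 2924.12 + 1007.17 = 3931.28.
Reliability = 3931.28 / 4687.2 = 0.8387.

0.8387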